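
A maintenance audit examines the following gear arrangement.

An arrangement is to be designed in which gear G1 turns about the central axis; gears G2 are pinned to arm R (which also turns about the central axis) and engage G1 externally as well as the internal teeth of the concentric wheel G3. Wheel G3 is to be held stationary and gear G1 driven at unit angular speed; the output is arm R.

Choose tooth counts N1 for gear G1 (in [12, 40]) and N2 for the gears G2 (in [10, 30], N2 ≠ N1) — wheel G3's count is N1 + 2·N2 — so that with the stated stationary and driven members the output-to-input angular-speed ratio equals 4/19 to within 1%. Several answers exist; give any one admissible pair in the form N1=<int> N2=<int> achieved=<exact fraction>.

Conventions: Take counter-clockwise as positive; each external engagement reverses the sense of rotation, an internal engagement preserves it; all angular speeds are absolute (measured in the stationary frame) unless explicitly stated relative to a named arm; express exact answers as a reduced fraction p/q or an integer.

design class (target 4/19): planetary set
Willis with ω_ring = 0: ω_arm/ω_sun = N1/(N1+N3); set equal to 4/19  ⇒  N3/N1 = 1/(4/19) − 1 = 15/4
N3 = N1 + 2·N2  ⇒  N2/N1 = (N3/N1 − 1)/2 = (15/4 − 1)/2 = 11/8
smallest multiple with N1 ≥ 12 and N2 ≥ 10: k = 2  ⇒  N1 = 2·8 = 16, N2 = 2·11 = 22 (N1 ≤ 40, N2 ≤ 30, N2 ≠ N1 ✓), N3 = 16 + 2·22 = 60
check: N1/(N1+N3) with N1 = 16, N3 = 60 gives 4/19; |achieved − target| = 0 ≤ 1/475 ✓

N1=16 N2=22 achieved=4/19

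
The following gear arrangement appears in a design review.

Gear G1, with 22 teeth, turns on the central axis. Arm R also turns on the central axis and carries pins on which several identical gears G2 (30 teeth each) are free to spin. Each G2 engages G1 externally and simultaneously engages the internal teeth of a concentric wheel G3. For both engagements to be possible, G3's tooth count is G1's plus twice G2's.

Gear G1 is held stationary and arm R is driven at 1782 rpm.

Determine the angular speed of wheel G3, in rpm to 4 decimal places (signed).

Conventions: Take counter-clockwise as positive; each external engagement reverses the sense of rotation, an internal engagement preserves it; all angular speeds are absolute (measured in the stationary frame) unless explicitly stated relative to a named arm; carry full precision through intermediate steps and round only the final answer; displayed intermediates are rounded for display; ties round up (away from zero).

class = planetary set [G3 = 22+2·30 = 82; Willis about the carrier]
normalise by the input: solve with ω_arm = 1, then scale by 1782 rpm
ring teeth: 22 + 2·30 = 82
22(ω_sun−ω_arm) = −82(ω_ring−ω_arm),  ω_sun = 0, ω_arm = 1
ω_ring = 1 − (22/82)(0−1) = 52/41
scale: ω_ring = 52/41 × 1782 rpm = +2260.0976 rpm

+2260.0976 rpm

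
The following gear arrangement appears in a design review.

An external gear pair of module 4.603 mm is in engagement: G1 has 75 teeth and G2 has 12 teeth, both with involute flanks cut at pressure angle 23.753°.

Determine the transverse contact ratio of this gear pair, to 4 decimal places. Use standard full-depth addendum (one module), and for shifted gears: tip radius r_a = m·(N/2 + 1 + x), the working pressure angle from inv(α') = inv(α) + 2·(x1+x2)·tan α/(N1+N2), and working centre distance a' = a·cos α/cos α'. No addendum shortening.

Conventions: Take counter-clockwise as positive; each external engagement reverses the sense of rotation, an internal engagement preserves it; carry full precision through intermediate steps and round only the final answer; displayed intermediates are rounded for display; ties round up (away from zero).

1.4812

recognized (one external pair, fixed centres): single-mesh tooth geometry, m = 4.603, N1 = 75, N2 = 12
base radii: r_b1 = 157.990562, r_b2 = 25.278490
tip radii: r_a1 = 177.215500, r_a2 = 32.221000
no profile shift: α' = α, a' = a
action lengths: √(r_a1²−r_b1²) = 80.276495, √(r_a2²−r_b2²) = 19.979759
base pitch p_b = π·m·cos α = 13.235786
CR = (80.276495 + 19.979759 − 200.230500·sin 23.75300°)/13.235786 = 1.481173
contact ratio ≈ 1.4812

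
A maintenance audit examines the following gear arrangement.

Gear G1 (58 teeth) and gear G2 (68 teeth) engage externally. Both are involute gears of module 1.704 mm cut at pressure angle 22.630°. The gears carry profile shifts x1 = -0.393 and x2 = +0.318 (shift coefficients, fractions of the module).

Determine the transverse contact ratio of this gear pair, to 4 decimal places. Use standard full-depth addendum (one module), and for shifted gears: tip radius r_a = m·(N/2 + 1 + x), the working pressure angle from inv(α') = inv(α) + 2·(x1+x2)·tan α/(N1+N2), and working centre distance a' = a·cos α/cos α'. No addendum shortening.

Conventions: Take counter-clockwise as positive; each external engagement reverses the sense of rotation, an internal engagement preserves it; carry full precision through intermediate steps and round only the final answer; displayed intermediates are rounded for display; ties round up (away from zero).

1.6588

topology: single-mesh involute geometry — m = 1.704, 58T/68T pair
base radii: r_b1 = 45.611407, r_b2 = 53.475442
tip radii: r_a1 = 50.450328, r_a2 = 60.181872
inv(α') = inv(22.630°) + 2·(-0.393+0.318)·tan α/(58+68) = 0.02140999  ⇒  α' = 22.46505°
a' = a·cos α / cos α' = 107.3520·cos 22.630°/cos 22.46505° = 107.223758
action lengths: √(r_a1²−r_b1²) = 21.560037, √(r_a2²−r_b2²) = 27.608600
base pitch p_b = π·m·cos α = 4.941119
CR = (21.560037 + 27.608600 − 107.223758·sin 22.46505°)/4.941119 = 1.658799
contact ratio ≈ 1.6588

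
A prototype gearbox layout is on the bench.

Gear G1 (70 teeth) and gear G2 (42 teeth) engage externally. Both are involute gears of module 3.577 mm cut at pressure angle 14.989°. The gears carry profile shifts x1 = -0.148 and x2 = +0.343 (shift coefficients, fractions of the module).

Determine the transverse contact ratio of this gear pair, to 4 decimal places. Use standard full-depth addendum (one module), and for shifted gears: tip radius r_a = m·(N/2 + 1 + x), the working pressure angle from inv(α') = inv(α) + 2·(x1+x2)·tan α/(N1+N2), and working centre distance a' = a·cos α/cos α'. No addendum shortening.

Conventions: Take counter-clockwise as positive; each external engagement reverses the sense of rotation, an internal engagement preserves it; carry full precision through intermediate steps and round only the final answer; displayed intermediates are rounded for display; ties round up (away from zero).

class = single-mesh tooth geometry [involute pair 70T × 42T, m = 3.577]
base radii: r_b1 = 120.935302, r_b2 = 72.561181
tip radii: r_a1 = 128.242604, r_a2 = 79.920911
inv(α') = inv(14.989°) + 2·(-0.148+0.343)·tan α/(70+42) = 0.00706835  ⇒  α' = 15.69835°
a' = a·cos α / cos α' = 200.3120·cos 14.989°/cos 15.69835° = 200.993637
action lengths: √(r_a1²−r_b1²) = 42.671045, √(r_a2²−r_b2²) = 33.499656
base pitch p_b = π·m·cos α = 10.855127
CR = (42.671045 + 33.499656 − 200.993637·sin 15.69835°)/10.855127 = 2.007099
contact ratio ≈ 2.0071

2.0071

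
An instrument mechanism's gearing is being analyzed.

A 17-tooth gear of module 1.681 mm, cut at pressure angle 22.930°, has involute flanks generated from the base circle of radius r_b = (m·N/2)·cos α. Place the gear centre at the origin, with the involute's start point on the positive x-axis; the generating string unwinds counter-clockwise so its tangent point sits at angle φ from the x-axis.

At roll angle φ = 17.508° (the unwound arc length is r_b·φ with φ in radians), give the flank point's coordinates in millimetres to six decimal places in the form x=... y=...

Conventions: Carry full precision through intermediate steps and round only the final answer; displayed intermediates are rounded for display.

x=13.759555 y=0.123993

topology: single-mesh involute geometry — m = 1.681, N = 17
pitch radius r_p = m·N/2 = 1.681·17/2 = 14.288500
base radius r_b = r_p·cos α = 14.288500·cos 22.930° = 13.159445
roll angle φ = 17.508° = 0.30557225 rad
x = r_b·(cos φ + φ·sin φ) = 13.759555
y = r_b·(sin φ − φ·cos φ) = 0.123993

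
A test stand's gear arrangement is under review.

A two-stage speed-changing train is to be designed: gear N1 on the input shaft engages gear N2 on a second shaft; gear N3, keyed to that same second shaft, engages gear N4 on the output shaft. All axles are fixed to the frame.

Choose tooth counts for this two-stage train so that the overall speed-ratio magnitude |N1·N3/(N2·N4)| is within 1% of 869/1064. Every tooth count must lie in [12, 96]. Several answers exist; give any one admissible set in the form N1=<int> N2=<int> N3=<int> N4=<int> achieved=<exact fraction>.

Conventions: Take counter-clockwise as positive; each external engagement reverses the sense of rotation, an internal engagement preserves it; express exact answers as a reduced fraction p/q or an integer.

N1=22 N2=28 N3=79 N4=76 achieved=869/1064

class = fixed-axis compound train [2-stage, 869/1064 wanted]
target = 869/1064 in lowest terms: an exact hit needs N1·N3 = k·869 and N2·N4 = k·1064 for one integer k, every count in [12, 96]; additionally prefer no 1:1 stage (N1 ≠ N2, N3 ≠ N4)
k = 1: no 1:1-free in-range split of k·869 and k·1064 into factor pairs; take k = 2
k = 2: N1·N3 = 1738 = 22·79, N2·N4 = 2128 = 28·76
achieved = 22·79/(28·76) = 869/1064; |achieved − target| = 0 ≤ 869/106400 ✓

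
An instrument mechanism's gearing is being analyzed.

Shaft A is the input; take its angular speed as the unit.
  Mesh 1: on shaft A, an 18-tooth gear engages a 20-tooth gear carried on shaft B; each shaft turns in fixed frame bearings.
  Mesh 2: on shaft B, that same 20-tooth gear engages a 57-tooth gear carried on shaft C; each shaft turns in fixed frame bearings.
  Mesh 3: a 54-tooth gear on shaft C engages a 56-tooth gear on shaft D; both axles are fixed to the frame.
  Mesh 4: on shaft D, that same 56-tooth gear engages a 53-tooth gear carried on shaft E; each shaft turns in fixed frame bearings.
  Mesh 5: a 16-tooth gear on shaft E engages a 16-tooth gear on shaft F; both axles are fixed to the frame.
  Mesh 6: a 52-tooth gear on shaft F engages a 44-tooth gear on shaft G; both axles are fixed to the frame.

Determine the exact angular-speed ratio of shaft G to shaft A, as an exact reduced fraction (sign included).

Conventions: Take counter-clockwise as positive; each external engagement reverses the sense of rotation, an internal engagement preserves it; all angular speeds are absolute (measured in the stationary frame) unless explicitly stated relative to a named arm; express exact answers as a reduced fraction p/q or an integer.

class = fixed-axis compound train [6 meshes; 6 ratios multiply, 6 sense flips]
mesh 1 [18T→20T]: running ratio 9/10, sense −
mesh 2 [20T→57T]: running ratio 6/19, sense +
mesh 3 [54T→56T]: running ratio 81/266, sense −
mesh 4 [56T→53T]: running ratio 324/1007, sense +
mesh 5 [16T→16T]: running ratio 324/1007, sense −
mesh 6 [52T→44T]: running ratio 4212/11077, sense +
ω_out/ω_in = 4212/11077

4212/11077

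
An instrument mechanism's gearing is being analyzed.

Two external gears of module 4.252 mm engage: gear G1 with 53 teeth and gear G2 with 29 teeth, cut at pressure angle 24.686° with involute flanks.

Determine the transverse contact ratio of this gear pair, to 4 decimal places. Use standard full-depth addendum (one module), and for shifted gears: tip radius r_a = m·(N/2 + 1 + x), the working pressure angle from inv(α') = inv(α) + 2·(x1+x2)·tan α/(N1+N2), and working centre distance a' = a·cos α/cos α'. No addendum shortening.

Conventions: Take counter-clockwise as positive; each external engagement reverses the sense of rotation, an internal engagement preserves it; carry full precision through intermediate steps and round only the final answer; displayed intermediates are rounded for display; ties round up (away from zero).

single-mesh involute tooth geometry (53T engaging 29T at module 4.252)
base radii: r_b1 = 102.380386, r_b2 = 56.019457
tip radii: r_a1 = 116.930000, r_a2 = 65.906000
no profile shift: α' = α, a' = a
action lengths: √(r_a1²−r_b1²) = 56.487887, √(r_a2²−r_b2²) = 34.719178
base pitch p_b = π·m·cos α = 12.137263
CR = (56.487887 + 34.719178 − 174.332000·sin 24.68600°)/12.137263 = 1.515841
contact ratio ≈ 1.5158

1.5158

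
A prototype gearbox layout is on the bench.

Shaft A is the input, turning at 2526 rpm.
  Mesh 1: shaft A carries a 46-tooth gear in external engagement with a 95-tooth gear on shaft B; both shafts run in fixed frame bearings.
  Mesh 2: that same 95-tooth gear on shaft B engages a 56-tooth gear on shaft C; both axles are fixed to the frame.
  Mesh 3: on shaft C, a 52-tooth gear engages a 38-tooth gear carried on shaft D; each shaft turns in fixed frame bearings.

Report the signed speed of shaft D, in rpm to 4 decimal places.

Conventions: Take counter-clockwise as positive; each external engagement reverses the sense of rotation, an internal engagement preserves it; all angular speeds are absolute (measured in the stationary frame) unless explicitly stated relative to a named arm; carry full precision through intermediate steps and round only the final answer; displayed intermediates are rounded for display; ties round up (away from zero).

3-mesh fixed-axis compound train (all bearings frame-fixed)
mesh 1 [46T→95T]: ω = 2526.0000×46/95 = 1223.1158 rpm, sense flips to −
mesh 2 [95T→56T]: ω = 1223.1158×95/56 = 2074.9286 rpm, sense flips to +
mesh 3 [52T→38T]: ω = 2074.9286×52/38 = 2839.3759 rpm, sense flips to −
signed output speed = -2839.3759 rpm

-2839.3759 rpm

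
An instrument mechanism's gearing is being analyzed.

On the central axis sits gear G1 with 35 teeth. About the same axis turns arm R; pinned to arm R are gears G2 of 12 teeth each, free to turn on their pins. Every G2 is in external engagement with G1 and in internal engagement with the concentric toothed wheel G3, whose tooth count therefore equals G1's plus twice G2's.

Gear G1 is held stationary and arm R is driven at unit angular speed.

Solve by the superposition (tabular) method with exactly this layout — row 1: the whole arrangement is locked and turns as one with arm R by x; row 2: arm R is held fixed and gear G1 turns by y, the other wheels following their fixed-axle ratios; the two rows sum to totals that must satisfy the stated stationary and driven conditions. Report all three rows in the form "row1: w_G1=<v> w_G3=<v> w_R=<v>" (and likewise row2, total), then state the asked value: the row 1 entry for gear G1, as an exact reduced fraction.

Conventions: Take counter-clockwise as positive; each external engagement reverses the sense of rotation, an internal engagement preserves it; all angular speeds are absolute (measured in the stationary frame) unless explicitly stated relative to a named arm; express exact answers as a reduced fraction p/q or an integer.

recognized (axles ride arm R): planetary set, 35/12/59 teeth
row 1: whole set turns with the arm by x
row 2: sun turns y, ring = −(35/59)·y, arm 0
boundary: total ω_sun = x + y = 0 and total ω_arm = x = 1  ⇒  y = -1, x = 1
row 2 ring = −(35/59)·(-1) = 35/59
totals (row 1 + row 2): sun 1 + (-1) = 0, ring 1 + 35/59 = 94/59, arm 1 + 0 = 1
asked cell (row1, sun) = 1

row1: w_G1=1 w_G3=1 w_R=1
row2: w_G1=-1 w_G3=35/59 w_R=0
total: w_G1=0 w_G3=94/59 w_R=1
asked value: 1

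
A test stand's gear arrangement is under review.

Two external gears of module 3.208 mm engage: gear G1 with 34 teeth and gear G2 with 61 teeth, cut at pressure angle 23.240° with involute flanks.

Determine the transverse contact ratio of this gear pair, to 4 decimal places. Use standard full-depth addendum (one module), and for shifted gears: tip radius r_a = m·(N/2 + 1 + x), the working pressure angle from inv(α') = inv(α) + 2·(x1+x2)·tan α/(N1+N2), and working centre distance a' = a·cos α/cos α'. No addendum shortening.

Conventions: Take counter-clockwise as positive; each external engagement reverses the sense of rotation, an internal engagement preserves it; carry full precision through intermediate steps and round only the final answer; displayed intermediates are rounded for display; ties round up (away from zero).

recognized (one external pair, fixed centres): single-mesh tooth geometry, m = 3.208, N1 = 34, N2 = 61
base radii: r_b1 = 50.110954, r_b2 = 89.904947
tip radii: r_a1 = 57.744000, r_a2 = 101.052000
no profile shift: α' = α, a' = a
action lengths: √(r_a1²−r_b1²) = 28.692540, √(r_a2²−r_b2²) = 46.136832
base pitch p_b = π·m·cos α = 9.260483
CR = (28.692540 + 46.136832 − 152.380000·sin 23.24000°)/9.260483 = 1.587686
contact ratio ≈ 1.5877

1.5877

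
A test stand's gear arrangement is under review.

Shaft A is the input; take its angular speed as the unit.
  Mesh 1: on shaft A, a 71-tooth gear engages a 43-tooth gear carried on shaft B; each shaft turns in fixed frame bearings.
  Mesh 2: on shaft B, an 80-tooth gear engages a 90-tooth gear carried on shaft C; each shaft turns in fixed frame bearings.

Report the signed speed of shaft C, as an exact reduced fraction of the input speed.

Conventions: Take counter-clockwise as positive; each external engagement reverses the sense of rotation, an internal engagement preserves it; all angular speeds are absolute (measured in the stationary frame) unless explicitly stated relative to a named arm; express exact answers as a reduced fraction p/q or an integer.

2-mesh fixed-axis compound train (all bearings frame-fixed)
mesh 1 [71T→43T]: |ω|/ω_in = 1×71/43 = 71/43, sense flips to −
mesh 2 [80T→90T]: |ω|/ω_in = (71/43)×80/90 = 568/387, sense flips to +
signed output speed (× input speed) = 568/387

568/387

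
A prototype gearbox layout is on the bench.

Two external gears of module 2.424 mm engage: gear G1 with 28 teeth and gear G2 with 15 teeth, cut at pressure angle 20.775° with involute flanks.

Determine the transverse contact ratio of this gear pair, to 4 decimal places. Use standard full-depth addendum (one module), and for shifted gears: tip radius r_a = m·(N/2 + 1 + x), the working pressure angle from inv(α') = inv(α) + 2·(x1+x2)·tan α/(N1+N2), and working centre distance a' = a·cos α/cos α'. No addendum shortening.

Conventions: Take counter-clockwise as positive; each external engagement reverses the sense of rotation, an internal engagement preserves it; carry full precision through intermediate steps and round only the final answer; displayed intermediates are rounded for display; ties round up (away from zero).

1.5330

topology: single-mesh involute geometry — m = 2.424, 28T/15T pair
base radii: r_b1 = 31.729499, r_b2 = 16.997946
tip radii: r_a1 = 36.360000, r_a2 = 20.604000
no profile shift: α' = α, a' = a
action lengths: √(r_a1²−r_b1²) = 17.756364, √(r_a2²−r_b2²) = 11.644511
base pitch p_b = π·m·cos α = 7.120083
CR = (17.756364 + 11.644511 − 52.116000·sin 20.77500°)/7.120083 = 1.533041
contact ratio ≈ 1.5330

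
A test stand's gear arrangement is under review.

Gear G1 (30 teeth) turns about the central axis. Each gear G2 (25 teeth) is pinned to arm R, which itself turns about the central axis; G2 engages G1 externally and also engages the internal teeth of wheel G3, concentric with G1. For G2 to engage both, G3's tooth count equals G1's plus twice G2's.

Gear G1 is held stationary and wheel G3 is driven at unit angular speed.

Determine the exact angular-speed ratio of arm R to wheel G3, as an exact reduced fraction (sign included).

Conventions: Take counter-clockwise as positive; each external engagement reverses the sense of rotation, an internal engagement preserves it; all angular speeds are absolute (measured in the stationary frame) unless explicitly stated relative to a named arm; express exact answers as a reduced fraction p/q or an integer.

8/11

class = planetary set [G3 = 30+2·25 = 80; Willis about the carrier]
ring teeth: 30 + 2·25 = 80
30(ω_sun−ω_arm) = −80(ω_ring−ω_arm),  ω_sun = 0, ω_ring = 1
30(0−ω_arm) = −80(1−ω_arm)  ⇒  110·ω_arm = 80  ⇒  ω_arm = 8/11
ω_out/ω_in = 8/11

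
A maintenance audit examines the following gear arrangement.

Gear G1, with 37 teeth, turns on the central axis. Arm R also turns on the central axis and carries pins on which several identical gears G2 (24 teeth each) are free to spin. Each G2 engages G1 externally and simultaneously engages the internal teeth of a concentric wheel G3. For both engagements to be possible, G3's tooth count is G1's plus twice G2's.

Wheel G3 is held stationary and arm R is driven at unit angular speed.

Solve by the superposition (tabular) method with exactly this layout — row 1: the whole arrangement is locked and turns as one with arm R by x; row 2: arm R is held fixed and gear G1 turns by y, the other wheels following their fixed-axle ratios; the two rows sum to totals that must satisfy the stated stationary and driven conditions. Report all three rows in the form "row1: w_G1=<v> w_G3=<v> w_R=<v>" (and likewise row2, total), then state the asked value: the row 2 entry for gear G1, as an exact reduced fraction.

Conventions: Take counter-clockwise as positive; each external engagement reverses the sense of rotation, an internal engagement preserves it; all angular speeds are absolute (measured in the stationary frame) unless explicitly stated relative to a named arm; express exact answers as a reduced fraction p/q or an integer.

recognized (axles ride arm R): planetary set, 37/24/85 teeth
superposition row 1 [locked train]: every member turns x
row 2 — arm fixed, fixed-axis ratios: sun y, ring −(37/85)·y, arm 0
boundary: total ω_ring = x − (37/85)·y = 0 and total ω_arm = x = 1  ⇒  y = 85/37, x = 1
row 2 ring = −(37/85)·85/37 = -1
totals (row 1 + row 2): sun 1 + 85/37 = 122/37, ring 1 + (-1) = 0, arm 1 + 0 = 1
asked cell (row2, sun) = 85/37

row1: w_G1=1 w_G3=1 w_R=1
row2: w_G1=85/37 w_G3=-1 w_R=0
total: w_G1=122/37 w_G3=0 w_R=1
asked value: 85/37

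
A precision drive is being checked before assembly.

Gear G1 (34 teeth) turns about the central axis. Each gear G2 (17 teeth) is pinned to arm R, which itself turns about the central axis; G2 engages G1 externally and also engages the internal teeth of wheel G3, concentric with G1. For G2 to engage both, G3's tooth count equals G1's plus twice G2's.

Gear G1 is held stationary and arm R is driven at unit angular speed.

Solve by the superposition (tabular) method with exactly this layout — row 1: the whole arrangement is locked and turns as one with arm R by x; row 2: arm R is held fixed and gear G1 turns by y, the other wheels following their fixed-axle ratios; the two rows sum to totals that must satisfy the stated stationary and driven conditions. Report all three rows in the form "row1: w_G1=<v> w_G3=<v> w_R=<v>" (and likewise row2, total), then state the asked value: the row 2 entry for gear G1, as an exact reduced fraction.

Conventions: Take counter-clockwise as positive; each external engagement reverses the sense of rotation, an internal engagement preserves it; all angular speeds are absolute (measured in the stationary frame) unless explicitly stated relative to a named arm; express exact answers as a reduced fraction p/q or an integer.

class = planetary set [G3 = 34+2·17 = 68; Willis about the carrier]
row 1 (train locked, turned with arm): all members turn x
superposition row 2 [arm held]: sun y, ring −(34/68)·y, arm 0
boundary: total ω_sun = x + y = 0 and total ω_arm = x = 1  ⇒  y = -1, x = 1
row 2 ring = −(34/68)·(-1) = 1/2
totals (row 1 + row 2): sun 1 + (-1) = 0, ring 1 + 1/2 = 3/2, arm 1 + 0 = 1
asked cell (row2, sun) = -1

row1: w_G1=1 w_G3=1 w_R=1
row2: w_G1=-1 w_G3=1/2 w_R=0
total: w_G1=0 w_G3=3/2 w_R=1
asked value: -1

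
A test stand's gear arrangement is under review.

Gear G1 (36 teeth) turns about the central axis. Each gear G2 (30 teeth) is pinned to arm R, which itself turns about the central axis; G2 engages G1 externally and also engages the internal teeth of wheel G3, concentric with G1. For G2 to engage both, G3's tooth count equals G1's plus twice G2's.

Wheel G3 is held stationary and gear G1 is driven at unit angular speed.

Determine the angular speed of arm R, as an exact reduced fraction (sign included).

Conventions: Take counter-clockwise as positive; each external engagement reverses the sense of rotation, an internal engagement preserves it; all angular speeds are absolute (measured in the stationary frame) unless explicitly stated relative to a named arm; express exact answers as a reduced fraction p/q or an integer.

recognized (axles ride arm R): planetary set, 36/30/96 teeth
ring teeth: 36 + 2·30 = 96
36(ω_sun−ω_arm) = −96(ω_ring−ω_arm),  ω_ring = 0, ω_sun = 1
36(1−ω_arm) = −96(0−ω_arm)  ⇒  132·ω_arm = 36  ⇒  ω_arm = 3/11
exact speed ratio = 3/11

3/11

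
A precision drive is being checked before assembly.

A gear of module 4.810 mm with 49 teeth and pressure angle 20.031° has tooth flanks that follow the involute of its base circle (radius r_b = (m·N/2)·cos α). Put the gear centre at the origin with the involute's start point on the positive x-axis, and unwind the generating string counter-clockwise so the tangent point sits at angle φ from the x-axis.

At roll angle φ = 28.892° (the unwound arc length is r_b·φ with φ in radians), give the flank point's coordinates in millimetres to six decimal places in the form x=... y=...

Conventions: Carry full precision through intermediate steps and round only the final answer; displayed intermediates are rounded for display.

x=123.910374 y=4.612872

class = single-mesh tooth geometry [base-circle involute, m = 4.810, 49T]
pitch radius r_p = m·N/2 = 4.810·49/2 = 117.845000
base radius r_b = r_p·cos α = 117.845000·cos 20.031° = 110.716253
roll angle φ = 28.892° = 0.50426053 rad
x = r_b·(cos φ + φ·sin φ) = 123.910374
y = r_b·(sin φ − φ·cos φ) = 4.612872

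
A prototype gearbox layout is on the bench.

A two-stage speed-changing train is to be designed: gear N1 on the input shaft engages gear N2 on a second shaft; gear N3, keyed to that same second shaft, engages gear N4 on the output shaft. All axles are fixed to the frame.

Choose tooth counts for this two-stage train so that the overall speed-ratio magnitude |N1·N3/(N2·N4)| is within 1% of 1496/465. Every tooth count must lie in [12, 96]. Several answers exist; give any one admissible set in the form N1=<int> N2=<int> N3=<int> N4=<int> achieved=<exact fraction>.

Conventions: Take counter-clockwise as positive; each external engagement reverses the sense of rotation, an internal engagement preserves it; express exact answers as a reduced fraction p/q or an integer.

topology: fixed-axis compound train — 2 stages, target 1496/465
target = 1496/465 in lowest terms: an exact hit needs N1·N3 = k·1496 and N2·N4 = k·465 for one integer k, every count in [12, 96]; additionally prefer no 1:1 stage (N1 ≠ N2, N3 ≠ N4)
k = 1: N1·N3 = 1496 = 17·88, N2·N4 = 465 = 15·31
achieved = 17·88/(15·31) = 1496/465; |achieved − target| = 0 ≤ 374/11625 ✓

N1=17 N2=15 N3=88 N4=31 achieved=1496/465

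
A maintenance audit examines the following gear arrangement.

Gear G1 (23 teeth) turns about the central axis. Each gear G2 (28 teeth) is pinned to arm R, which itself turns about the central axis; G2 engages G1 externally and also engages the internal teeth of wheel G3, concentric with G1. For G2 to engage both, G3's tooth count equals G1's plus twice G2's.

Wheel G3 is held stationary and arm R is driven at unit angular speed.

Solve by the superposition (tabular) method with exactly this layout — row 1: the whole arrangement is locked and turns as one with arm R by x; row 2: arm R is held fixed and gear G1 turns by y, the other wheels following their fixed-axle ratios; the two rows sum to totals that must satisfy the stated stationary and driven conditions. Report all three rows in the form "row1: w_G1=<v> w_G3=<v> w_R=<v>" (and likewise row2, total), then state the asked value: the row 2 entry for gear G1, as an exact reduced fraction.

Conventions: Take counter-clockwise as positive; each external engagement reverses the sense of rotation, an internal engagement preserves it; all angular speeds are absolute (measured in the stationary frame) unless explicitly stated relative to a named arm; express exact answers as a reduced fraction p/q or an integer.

row1: w_G1=1 w_G3=1 w_R=1
row2: w_G1=79/23 w_G3=-1 w_R=0
total: w_G1=102/23 w_G3=0 w_R=1
asked value: 79/23

class = planetary set [G3 = 23+2·28 = 79; Willis about the carrier]
row 1 (train locked, turned with arm): all members turn x
superposition row 2 [arm held]: sun y, ring −(23/79)·y, arm 0
boundary: total ω_ring = x − (23/79)·y = 0 and total ω_arm = x = 1  ⇒  y = 79/23, x = 1
row 2 ring = −(23/79)·79/23 = -1
totals (row 1 + row 2): sun 1 + 79/23 = 102/23, ring 1 + (-1) = 0, arm 1 + 0 = 1
asked cell (row2, sun) = 79/23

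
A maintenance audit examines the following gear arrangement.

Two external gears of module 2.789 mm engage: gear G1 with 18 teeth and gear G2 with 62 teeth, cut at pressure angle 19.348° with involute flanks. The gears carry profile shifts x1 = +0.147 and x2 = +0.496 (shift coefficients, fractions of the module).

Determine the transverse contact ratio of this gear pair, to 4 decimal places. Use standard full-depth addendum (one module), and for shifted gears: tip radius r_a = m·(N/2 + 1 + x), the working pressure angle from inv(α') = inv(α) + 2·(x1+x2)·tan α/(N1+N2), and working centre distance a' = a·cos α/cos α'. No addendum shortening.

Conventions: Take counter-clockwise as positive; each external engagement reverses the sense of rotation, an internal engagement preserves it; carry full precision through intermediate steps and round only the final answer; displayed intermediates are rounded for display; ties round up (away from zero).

1.5947

recognized (one external pair, fixed centres): single-mesh tooth geometry, m = 2.789, N1 = 18, N2 = 62
base radii: r_b1 = 23.683389, r_b2 = 81.576118
tip radii: r_a1 = 28.299983, r_a2 = 90.631344
inv(α') = inv(19.348°) + 2·(+0.147+0.496)·tan α/(18+62) = 0.01909400  ⇒  α' = 21.65726°
a' = a·cos α / cos α' = 111.5600·cos 19.348°/cos 21.65726° = 113.254340
action lengths: √(r_a1²−r_b1²) = 15.491485, √(r_a2²−r_b2²) = 39.488954
base pitch p_b = π·m·cos α = 8.267062
CR = (15.491485 + 39.488954 − 113.254340·sin 21.65726°)/8.267062 = 1.594705
contact ratio ≈ 1.5947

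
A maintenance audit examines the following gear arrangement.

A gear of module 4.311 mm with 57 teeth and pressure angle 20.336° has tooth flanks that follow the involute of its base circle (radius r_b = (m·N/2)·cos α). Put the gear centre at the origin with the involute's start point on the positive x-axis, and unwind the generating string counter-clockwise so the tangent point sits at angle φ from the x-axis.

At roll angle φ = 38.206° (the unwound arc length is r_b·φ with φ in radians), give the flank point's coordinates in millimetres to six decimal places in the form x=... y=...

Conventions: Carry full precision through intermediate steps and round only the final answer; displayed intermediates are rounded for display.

x=138.040903 y=10.887888

recognized (one wheel, involute flank): single-mesh tooth geometry, m = 4.311, N = 57
pitch radius r_p = m·N/2 = 4.311·57/2 = 122.863500
base radius r_b = r_p·cos α = 122.863500·cos 20.336° = 115.205512
roll angle φ = 38.206° = 0.66682049 rad
x = r_b·(cos φ + φ·sin φ) = 138.040903
y = r_b·(sin φ − φ·cos φ) = 10.887888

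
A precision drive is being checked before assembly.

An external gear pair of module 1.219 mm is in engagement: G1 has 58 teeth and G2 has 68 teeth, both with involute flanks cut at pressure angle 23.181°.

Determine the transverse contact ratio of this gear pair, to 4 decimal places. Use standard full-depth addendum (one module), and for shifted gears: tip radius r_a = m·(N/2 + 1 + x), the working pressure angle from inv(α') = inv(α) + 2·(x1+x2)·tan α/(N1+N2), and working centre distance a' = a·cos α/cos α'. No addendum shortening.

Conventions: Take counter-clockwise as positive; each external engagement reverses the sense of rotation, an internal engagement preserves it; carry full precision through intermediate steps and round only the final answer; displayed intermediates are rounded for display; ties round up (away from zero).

1.6316

topology: single-mesh involute geometry — m = 1.219, 58T/68T pair
base radii: r_b1 = 32.496970, r_b2 = 38.099896
tip radii: r_a1 = 36.570000, r_a2 = 42.665000
no profile shift: α' = α, a' = a
action lengths: √(r_a1²−r_b1²) = 16.772354, √(r_a2²−r_b2²) = 19.201567
base pitch p_b = π·m·cos α = 3.520422
CR = (16.772354 + 19.201567 − 76.797000·sin 23.18100°)/3.520422 = 1.631558
contact ratio ≈ 1.6316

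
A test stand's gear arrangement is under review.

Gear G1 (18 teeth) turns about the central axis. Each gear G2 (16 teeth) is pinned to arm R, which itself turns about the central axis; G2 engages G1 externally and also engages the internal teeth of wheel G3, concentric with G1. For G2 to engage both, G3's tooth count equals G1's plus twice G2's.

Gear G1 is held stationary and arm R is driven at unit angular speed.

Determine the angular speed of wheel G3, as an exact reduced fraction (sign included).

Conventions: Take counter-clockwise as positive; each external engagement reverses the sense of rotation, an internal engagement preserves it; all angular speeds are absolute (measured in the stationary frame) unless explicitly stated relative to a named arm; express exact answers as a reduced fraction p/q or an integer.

34/25

planetary set (18T centre, 16T on arm, 50T internal) — Willis relation
ring teeth: 18 + 2·16 = 50
18(ω_sun−ω_arm) = −50(ω_ring−ω_arm),  ω_sun = 0, ω_arm = 1
ω_ring = 1 − (18/50)(0−1) = 34/25
exact speed ratio = 34/25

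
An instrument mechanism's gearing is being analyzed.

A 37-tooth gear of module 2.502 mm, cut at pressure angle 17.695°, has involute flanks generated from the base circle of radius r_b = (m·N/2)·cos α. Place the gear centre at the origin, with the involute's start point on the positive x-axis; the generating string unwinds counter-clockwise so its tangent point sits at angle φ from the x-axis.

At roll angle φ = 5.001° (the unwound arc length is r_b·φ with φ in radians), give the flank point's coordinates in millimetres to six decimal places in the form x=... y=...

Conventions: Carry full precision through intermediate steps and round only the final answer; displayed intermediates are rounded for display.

class = single-mesh tooth geometry [base-circle involute, m = 2.502, 37T]
pitch radius r_p = m·N/2 = 2.502·37/2 = 46.287000
base radius r_b = r_p·cos α = 46.287000·cos 17.695° = 44.097070
roll angle φ = 5.001° = 0.08728392 rad
x = r_b·(cos φ + φ·sin φ) = 44.264726
y = r_b·(sin φ − φ·cos φ) = 0.009767

x=44.264726 y=0.009767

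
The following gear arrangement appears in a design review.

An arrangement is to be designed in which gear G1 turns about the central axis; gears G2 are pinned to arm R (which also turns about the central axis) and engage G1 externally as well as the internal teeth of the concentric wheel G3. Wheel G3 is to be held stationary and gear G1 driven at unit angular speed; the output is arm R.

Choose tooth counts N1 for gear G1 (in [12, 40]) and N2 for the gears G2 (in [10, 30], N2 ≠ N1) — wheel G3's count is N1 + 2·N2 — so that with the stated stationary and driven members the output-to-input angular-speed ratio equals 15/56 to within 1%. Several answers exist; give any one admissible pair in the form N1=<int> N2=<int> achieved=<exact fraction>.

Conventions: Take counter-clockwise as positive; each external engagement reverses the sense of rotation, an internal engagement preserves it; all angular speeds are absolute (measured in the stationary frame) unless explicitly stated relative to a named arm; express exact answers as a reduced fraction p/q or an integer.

N1=15 N2=13 achieved=15/56

design class (target 15/56): planetary set
Willis with ω_ring = 0: ω_arm/ω_sun = N1/(N1+N3); set equal to 15/56  ⇒  N3/N1 = 1/(15/56) − 1 = 41/15
N3 = N1 + 2·N2  ⇒  N2/N1 = (N3/N1 − 1)/2 = (41/15 − 1)/2 = 13/15
smallest multiple with N1 ≥ 12 and N2 ≥ 10: k = 1  ⇒  N1 = 1·15 = 15, N2 = 1·13 = 13 (N1 ≤ 40, N2 ≤ 30, N2 ≠ N1 ✓), N3 = 15 + 2·13 = 41
check: N1/(N1+N3) with N1 = 15, N3 = 41 gives 15/56; |achieved − target| = 0 ≤ 3/1120 ✓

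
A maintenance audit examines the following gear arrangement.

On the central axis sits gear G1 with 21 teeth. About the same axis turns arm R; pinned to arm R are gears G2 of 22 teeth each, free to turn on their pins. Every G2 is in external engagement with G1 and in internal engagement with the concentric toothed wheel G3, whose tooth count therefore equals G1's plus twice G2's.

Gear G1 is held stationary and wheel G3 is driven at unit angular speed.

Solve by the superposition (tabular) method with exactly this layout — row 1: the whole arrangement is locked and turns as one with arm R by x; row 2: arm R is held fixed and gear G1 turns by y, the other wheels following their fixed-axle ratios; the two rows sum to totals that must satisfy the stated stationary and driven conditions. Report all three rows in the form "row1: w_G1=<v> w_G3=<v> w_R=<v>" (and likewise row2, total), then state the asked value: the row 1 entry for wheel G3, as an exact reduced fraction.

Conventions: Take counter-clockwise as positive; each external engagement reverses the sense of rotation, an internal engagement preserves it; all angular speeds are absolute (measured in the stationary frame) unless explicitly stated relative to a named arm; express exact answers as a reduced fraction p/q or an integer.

row1: w_G1=65/86 w_G3=65/86 w_R=65/86
row2: w_G1=-65/86 w_G3=21/86 w_R=0
total: w_G1=0 w_G3=1 w_R=65/86
asked value: 65/86

recognized (axles ride arm R): planetary set, 21/22/65 teeth
row 1 — lock + rotate with arm: ω_sun = ω_ring = ω_arm = x
row 2 (arm held, sun turns y): ω_ring = −(21/65)·y, ω_arm = 0
boundary: total ω_sun = x + y = 0 and total ω_ring = x − (21/65)·y = 1  ⇒  y = -65/86, x = 65/86
row 2 ring = −(21/65)·(-65/86) = 21/86
totals (row 1 + row 2): sun 65/86 + (-65/86) = 0, ring 65/86 + 21/86 = 1, arm 65/86 + 0 = 65/86
asked cell (row1, ring) = 65/86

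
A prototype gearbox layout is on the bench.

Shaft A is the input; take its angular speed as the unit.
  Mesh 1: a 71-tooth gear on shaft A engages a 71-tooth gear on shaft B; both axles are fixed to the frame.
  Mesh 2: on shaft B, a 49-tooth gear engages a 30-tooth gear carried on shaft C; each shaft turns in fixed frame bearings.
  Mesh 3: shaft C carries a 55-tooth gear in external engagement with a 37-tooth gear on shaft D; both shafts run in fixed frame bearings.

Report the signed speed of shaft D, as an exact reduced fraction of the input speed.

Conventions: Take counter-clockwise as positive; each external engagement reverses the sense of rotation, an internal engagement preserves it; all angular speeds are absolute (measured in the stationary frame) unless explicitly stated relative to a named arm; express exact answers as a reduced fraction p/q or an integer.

3-mesh fixed-axis compound train (all bearings frame-fixed)
mesh 1 [71T→71T]: |ω|/ω_in = 1×71/71 = 1, sense flips to −
mesh 2 [49T→30T]: |ω|/ω_in = 1×49/30 = 49/30, sense flips to +
mesh 3 [55T→37T]: |ω|/ω_in = (49/30)×55/37 = 539/222, sense flips to −
signed output speed (× input speed) = -539/222

-539/222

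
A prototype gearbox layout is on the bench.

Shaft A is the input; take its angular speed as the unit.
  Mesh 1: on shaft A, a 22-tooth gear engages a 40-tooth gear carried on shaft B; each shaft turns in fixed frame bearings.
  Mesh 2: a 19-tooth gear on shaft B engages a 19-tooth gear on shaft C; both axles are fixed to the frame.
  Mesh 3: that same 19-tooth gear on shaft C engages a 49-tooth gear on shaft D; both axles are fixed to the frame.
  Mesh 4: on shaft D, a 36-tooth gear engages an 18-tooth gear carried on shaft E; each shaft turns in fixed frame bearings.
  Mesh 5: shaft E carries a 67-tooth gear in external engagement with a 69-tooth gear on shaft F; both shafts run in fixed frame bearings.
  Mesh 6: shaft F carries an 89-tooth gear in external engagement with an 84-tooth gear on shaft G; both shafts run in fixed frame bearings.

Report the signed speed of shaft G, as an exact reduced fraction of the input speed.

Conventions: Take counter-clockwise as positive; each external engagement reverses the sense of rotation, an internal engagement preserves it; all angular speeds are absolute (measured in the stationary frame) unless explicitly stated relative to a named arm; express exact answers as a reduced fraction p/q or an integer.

1246267/2840040

6-mesh fixed-axis compound train (all bearings frame-fixed)
mesh 1 [22T→40T]: |ω|/ω_in = 1×22/40 = 11/20, sense flips to −
mesh 2 [19T→19T]: |ω|/ω_in = (11/20)×19/19 = 11/20, sense flips to +
mesh 3 [19T→49T]: |ω|/ω_in = (11/20)×19/49 = 209/980, sense flips to −
mesh 4 [36T→18T]: |ω|/ω_in = (209/980)×36/18 = 209/490, sense flips to +
mesh 5 [67T→69T]: |ω|/ω_in = (209/490)×67/69 = 14003/33810, sense flips to −
mesh 6 [89T→84T]: |ω|/ω_in = (14003/33810)×89/84 = 1246267/2840040, sense flips to +
signed output speed (× input speed) = 1246267/2840040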